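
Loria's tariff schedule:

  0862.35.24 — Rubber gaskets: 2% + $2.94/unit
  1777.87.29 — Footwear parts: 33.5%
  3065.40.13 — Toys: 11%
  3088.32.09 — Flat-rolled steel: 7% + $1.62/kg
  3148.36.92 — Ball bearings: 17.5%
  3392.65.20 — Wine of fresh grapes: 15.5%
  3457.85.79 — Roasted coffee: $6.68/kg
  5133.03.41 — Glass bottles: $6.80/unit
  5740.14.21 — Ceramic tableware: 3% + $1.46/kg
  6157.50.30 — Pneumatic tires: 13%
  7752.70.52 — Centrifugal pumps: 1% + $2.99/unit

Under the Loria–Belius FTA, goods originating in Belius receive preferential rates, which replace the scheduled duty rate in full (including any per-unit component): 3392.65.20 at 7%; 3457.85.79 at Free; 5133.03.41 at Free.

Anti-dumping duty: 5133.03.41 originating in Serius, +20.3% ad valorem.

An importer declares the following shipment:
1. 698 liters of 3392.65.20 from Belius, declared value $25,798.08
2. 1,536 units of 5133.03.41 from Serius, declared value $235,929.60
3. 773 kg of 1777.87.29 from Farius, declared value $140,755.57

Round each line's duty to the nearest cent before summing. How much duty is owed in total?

$107,297.50

Line 1 (3392.65.20, Belius, 698 liters, $25,798.08):
Base rate for 3392.65.20 is 15.5%.
Origin Belius qualifies under the Loria–Belius agreement and 3392.65.20 is covered: preferential rate 7% applies instead.
Duty = $25,798.08 × 7% = $1,805.87.
Line 2 (5133.03.41, Serius, 1,536 units, $235,929.60):
Base rate for 5133.03.41 is $6.80/unit.
5133.03.41 has an FTA preferential rate, but origin Serius is not Belius; base rate stands.
Additional duty on 5133.03.41 from Serius: +20.3% ad valorem. Applied ad valorem rate = 20.3%.
Duty = $235,929.60 × 20.3% + 1,536 × $6.80 = $58,338.51.
Line 3 (1777.87.29, Farius, 773 kg, $140,755.57):
Base rate for 1777.87.29 is 33.5%.
Duty = $140,755.57 × 33.5% = $47,153.12.
Total = $1,805.87 + $58,338.51 + $47,153.12 = $107,297.50.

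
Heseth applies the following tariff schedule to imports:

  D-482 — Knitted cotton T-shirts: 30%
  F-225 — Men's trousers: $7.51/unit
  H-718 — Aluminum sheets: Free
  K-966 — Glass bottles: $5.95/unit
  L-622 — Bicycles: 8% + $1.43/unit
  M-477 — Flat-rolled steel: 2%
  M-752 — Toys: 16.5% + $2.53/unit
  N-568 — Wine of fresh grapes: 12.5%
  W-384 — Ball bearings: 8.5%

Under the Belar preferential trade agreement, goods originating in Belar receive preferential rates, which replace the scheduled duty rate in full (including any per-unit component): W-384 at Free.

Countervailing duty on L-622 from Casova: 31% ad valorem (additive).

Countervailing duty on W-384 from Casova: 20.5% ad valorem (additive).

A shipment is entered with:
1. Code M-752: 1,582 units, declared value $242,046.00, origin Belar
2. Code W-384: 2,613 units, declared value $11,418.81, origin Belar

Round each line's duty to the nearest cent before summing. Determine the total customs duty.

Line 1 (M-752, Belar, 1,582 units, $242,046.00):
Base rate for M-752 is 16.5% + $2.53/unit.
Origin Belar is the FTA partner but M-752 is not on the preference list; base rate stands.
Duty = $242,046.00 × 16.5% + 1,582 × $2.53 = $43,940.05.
Line 2 (W-384, Belar, 2,613 units, $11,418.81):
Base rate for W-384 is 8.5%.
Origin Belar qualifies under the Heseth–Belar agreement and W-384 is covered: preferential rate Free applies instead.
The additional-duty order on W-384 targets Casova, not Belar; it does not apply.
Duty = $11,418.81 × 0% = $0.00.
Total = $43,940.05 + $0.00 = $43,940.05.

$43,940.05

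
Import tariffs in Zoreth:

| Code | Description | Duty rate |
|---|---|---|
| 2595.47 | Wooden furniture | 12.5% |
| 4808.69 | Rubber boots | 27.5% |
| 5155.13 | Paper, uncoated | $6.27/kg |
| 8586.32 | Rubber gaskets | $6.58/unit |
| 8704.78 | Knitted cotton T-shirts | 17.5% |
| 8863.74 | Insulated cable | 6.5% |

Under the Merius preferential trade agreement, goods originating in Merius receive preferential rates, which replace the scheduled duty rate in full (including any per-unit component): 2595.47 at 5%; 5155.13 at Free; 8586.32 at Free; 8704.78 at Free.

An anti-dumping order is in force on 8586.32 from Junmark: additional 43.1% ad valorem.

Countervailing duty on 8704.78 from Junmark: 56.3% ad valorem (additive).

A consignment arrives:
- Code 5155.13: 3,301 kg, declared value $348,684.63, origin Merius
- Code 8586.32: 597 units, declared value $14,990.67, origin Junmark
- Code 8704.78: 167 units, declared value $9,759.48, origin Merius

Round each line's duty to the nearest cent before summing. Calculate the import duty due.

$10,389.24

Line 1 (5155.13, Merius, 3,301 kg, $348,684.63):
Base rate for 5155.13 is $6.27/kg.
Origin Merius qualifies under the Zoreth–Merius agreement and 5155.13 is covered: preferential rate Free applies instead.
Duty = $348,684.63 × 0% = $0.00.
Line 2 (8586.32, Junmark, 597 units, $14,990.67):
Base rate for 8586.32 is $6.58/unit.
8586.32 has an FTA preferential rate, but origin Junmark is not Merius; base rate stands.
Additional duty on 8586.32 from Junmark: +43.1% ad valorem. Applied ad valorem rate = 43.1%.
Duty = $14,990.67 × 43.1% + 597 × $6.58 = $10,389.24.
Line 3 (8704.78, Merius, 167 units, $9,759.48):
Base rate for 8704.78 is 17.5%.
Origin Merius qualifies under the Zoreth–Merius agreement and 8704.78 is covered: preferential rate Free applies instead.
The additional-duty order on 8704.78 targets Junmark, not Merius; it does not apply.
Duty = $9,759.48 × 0% = $0.00.
Total = $0.00 + $10,389.24 + $0.00 = $10,389.24.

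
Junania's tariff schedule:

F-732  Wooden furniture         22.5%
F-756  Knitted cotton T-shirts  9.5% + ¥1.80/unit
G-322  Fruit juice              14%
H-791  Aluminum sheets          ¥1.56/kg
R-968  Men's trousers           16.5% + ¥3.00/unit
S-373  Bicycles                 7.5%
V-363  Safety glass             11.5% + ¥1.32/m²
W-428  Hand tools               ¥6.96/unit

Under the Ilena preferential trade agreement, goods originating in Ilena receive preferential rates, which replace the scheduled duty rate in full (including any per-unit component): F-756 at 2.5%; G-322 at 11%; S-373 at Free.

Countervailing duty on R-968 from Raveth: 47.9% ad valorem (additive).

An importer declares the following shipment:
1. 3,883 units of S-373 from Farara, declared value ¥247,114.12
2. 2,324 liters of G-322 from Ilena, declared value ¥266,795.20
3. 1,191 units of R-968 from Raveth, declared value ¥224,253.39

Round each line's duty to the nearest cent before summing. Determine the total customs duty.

Line 1 (S-373, Farara, 3,883 units, ¥247,114.12):
Base rate for S-373 is 7.5%.
S-373 has an FTA preferential rate, but origin Farara is not Ilena; base rate stands.
Duty = ¥247,114.12 × 7.5% = ¥18,533.56.
Line 2 (G-322, Ilena, 2,324 liters, ¥266,795.20):
Base rate for G-322 is 14%.
Origin Ilena qualifies under the Junania–Ilena agreement and G-322 is covered: preferential rate 11% applies instead.
Duty = ¥266,795.20 × 11% = ¥29,347.47.
Line 3 (R-968, Raveth, 1,191 units, ¥224,253.39):
Base rate for R-968 is 16.5% + ¥3.00/unit.
Additional duty on R-968 from Raveth: +47.9%. Applied ad valorem rate: 16.5% + 47.9% = 64.4%.
Duty = ¥224,253.39 × 64.4% + 1,191 × ¥3.00 = ¥147,992.18.
Total = ¥18,533.56 + ¥29,347.47 + ¥147,992.18 = ¥195,873.21.

¥195,873.21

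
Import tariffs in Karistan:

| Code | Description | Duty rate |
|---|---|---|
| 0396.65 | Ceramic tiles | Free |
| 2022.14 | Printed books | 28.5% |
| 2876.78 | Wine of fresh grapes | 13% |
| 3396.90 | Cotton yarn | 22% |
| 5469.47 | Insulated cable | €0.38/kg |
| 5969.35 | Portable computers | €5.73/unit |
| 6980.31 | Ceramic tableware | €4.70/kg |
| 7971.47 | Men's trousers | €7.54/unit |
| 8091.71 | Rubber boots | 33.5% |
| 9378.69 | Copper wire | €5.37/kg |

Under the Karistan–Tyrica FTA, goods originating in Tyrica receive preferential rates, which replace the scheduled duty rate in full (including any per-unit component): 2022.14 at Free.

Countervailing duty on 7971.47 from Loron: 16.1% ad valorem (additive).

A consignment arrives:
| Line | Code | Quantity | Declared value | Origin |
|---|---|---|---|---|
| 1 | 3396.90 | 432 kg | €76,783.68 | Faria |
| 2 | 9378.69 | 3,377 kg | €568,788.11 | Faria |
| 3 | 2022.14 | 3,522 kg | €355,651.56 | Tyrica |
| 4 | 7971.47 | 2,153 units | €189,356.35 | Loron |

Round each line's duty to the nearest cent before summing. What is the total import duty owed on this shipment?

€81,746.89

Line 1 (3396.90, Faria, 432 kg, €76,783.68):
Base rate for 3396.90 is 22%.
Duty = €76,783.68 × 22% = €16,892.41.
Line 2 (9378.69, Faria, 3,377 kg, €568,788.11):
Base rate for 9378.69 is €5.37/kg.
Duty = 3,377 × €5.37 = €18,134.49.
Line 3 (2022.14, Tyrica, 3,522 kg, €355,651.56):
Base rate for 2022.14 is 28.5%.
Origin Tyrica qualifies under the Karistan–Tyrica agreement and 2022.14 is covered: preferential rate Free applies instead.
Duty = €355,651.56 × 0% = €0.00.
Line 4 (7971.47, Loron, 2,153 units, €189,356.35):
Base rate for 7971.47 is €7.54/unit.
Additional duty on 7971.47 from Loron: +16.1% ad valorem. Applied ad valorem rate = 16.1%.
Duty = €189,356.35 × 16.1% + 2,153 × €7.54 = €46,719.99.
Total = €16,892.41 + €18,134.49 + €0.00 + €46,719.99 = €81,746.89.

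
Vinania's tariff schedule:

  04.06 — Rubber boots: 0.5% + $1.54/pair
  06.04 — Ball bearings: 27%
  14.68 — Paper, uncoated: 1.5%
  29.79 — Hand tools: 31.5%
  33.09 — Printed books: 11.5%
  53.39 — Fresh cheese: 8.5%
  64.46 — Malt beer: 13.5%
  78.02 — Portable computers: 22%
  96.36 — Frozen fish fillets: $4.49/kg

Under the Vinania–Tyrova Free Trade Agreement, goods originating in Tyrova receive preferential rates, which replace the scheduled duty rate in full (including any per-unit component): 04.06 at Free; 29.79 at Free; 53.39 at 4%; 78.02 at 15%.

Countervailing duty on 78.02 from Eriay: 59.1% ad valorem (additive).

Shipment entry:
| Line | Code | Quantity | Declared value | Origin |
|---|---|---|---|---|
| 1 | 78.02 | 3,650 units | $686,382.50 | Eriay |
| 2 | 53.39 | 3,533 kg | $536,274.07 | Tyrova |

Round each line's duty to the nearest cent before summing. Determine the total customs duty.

$578,107.17

Line 1 (78.02, Eriay, 3,650 units, $686,382.50):
Base rate for 78.02 is 22%.
78.02 has an FTA preferential rate, but origin Eriay is not Tyrova; base rate stands.
Additional duty on 78.02 from Eriay: +59.1%. Applied ad valorem rate: 22% + 59.1% = 81.1%.
Duty = $686,382.50 × 81.1% = $556,656.21.
Line 2 (53.39, Tyrova, 3,533 kg, $536,274.07):
Base rate for 53.39 is 8.5%.
Origin Tyrova qualifies under the Vinania–Tyrova agreement and 53.39 is covered: preferential rate 4% applies instead.
Duty = $536,274.07 × 4% = $21,450.96.
Total = $556,656.21 + $21,450.96 = $578,107.17.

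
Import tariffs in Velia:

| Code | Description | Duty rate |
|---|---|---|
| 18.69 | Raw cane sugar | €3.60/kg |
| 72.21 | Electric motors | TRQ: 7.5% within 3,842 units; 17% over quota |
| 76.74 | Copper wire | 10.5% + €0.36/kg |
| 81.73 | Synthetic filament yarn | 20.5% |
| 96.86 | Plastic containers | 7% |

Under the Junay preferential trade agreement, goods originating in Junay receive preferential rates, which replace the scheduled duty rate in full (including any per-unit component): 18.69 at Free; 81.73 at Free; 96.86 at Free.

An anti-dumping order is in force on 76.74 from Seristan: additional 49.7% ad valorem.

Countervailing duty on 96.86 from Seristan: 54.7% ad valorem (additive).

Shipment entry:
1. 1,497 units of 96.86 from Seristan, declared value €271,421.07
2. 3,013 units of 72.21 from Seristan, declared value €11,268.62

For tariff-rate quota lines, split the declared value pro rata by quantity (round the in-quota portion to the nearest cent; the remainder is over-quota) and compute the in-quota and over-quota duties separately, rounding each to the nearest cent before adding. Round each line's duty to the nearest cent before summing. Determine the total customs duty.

Line 1 (96.86, Seristan, 1,497 units, €271,421.07):
Base rate for 96.86 is 7%.
96.86 has an FTA preferential rate, but origin Seristan is not Junay; base rate stands.
Additional duty on 96.86 from Seristan: +54.7%. Applied ad valorem rate: 7% + 54.7% = 61.7%.
Duty = €271,421.07 × 61.7% = €167,466.80.
Line 2 (72.21, Seristan, 3,013 units, €11,268.62):
Code 72.21 is under a tariff-rate quota (threshold 3,842 units). Quantity 3,013 units is within the quota, so the in-quota rate 7.5% applies to the full value.
Duty = €11,268.62 × 7.5% = €845.15.
Total = €167,466.80 + €845.15 = €168,311.95.

€168,311.95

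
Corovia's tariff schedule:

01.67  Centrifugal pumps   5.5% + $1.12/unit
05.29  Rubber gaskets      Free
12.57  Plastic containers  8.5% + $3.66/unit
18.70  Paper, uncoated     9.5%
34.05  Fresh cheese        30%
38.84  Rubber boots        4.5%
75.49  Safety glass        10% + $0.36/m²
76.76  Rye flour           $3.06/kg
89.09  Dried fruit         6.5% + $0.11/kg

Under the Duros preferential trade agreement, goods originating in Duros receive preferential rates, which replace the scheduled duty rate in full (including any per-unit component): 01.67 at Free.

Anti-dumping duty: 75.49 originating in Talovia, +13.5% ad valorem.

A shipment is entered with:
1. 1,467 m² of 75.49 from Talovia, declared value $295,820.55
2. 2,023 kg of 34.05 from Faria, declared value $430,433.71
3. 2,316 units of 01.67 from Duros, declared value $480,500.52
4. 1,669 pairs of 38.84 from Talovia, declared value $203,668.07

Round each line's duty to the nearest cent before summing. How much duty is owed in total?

Line 1 (75.49, Talovia, 1,467 m², $295,820.55):
Base rate for 75.49 is 10% + $0.36/m².
Additional duty on 75.49 from Talovia: +13.5%. Applied ad valorem rate: 10% + 13.5% = 23.5%.
Duty = $295,820.55 × 23.5% + 1,467 × $0.36 = $70,045.95.
Line 2 (34.05, Faria, 2,023 kg, $430,433.71):
Base rate for 34.05 is 30%.
Duty = $430,433.71 × 30% = $129,130.11.
Line 3 (01.67, Duros, 2,316 units, $480,500.52):
Base rate for 01.67 is 5.5% + $1.12/unit.
Origin Duros qualifies under the Corovia–Duros agreement and 01.67 is covered: preferential rate Free applies instead.
Duty = $480,500.52 × 0% = $0.00.
Line 4 (38.84, Talovia, 1,669 pairs, $203,668.07):
Base rate for 38.84 is 4.5%.
Duty = $203,668.07 × 4.5% = $9,165.06.
Total = $70,045.95 + $129,130.11 + $0.00 + $9,165.06 = $208,341.12.

$208,341.12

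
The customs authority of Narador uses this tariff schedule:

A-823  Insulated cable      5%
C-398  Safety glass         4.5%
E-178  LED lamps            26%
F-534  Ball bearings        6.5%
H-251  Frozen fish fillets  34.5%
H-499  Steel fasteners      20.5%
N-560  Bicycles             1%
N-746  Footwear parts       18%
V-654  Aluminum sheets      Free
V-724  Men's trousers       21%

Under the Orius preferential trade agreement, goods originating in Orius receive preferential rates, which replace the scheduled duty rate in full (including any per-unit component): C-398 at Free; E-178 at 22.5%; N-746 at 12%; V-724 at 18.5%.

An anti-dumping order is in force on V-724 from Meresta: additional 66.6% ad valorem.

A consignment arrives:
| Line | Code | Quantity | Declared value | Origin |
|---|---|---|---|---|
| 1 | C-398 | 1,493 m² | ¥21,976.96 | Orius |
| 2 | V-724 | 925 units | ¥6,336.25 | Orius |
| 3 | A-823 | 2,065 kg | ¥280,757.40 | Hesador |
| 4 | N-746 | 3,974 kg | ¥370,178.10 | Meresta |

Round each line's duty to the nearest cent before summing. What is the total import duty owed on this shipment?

Line 1 (C-398, Orius, 1,493 m², ¥21,976.96):
Base rate for C-398 is 4.5%.
Origin Orius qualifies under the Narador–Orius agreement and C-398 is covered: preferential rate Free applies instead.
Duty = ¥21,976.96 × 0% = ¥0.00.
Line 2 (V-724, Orius, 925 units, ¥6,336.25):
Base rate for V-724 is 21%.
Origin Orius qualifies under the Narador–Orius agreement and V-724 is covered: preferential rate 18.5% applies instead.
The additional-duty order on V-724 targets Meresta, not Orius; it does not apply.
Duty = ¥6,336.25 × 18.5% = ¥1,172.21.
Line 3 (A-823, Hesador, 2,065 kg, ¥280,757.40):
Base rate for A-823 is 5%.
Duty = ¥280,757.40 × 5% = ¥14,037.87.
Line 4 (N-746, Meresta, 3,974 kg, ¥370,178.10):
Base rate for N-746 is 18%.
N-746 has an FTA preferential rate, but origin Meresta is not Orius; base rate stands.
Duty = ¥370,178.10 × 18% = ¥66,632.06.
Total = ¥0.00 + ¥1,172.21 + ¥14,037.87 + ¥66,632.06 = ¥81,842.14.

¥81,842.14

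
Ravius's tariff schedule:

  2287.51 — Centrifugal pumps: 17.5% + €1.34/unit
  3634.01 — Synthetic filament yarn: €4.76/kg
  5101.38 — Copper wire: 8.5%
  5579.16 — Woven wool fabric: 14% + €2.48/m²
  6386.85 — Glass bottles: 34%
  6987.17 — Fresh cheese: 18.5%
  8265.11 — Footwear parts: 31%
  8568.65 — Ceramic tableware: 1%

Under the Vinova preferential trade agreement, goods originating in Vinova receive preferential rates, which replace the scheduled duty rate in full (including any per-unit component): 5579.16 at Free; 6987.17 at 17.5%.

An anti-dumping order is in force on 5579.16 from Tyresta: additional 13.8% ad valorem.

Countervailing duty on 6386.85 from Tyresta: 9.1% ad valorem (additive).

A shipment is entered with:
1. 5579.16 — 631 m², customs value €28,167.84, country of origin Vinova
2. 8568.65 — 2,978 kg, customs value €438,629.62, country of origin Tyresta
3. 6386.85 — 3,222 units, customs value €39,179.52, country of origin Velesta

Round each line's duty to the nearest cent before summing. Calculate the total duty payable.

€17,707.34

Line 1 (5579.16, Vinova, 631 m², €28,167.84):
Base rate for 5579.16 is 14% + €2.48/m².
Origin Vinova qualifies under the Ravius–Vinova agreement and 5579.16 is covered: preferential rate Free applies instead.
The additional-duty order on 5579.16 targets Tyresta, not Vinova; it does not apply.
Duty = €28,167.84 × 0% = €0.00.
Line 2 (8568.65, Tyresta, 2,978 kg, €438,629.62):
Base rate for 8568.65 is 1%.
Duty = €438,629.62 × 1% = €4,386.30.
Line 3 (6386.85, Velesta, 3,222 units, €39,179.52):
Base rate for 6386.85 is 34%.
The additional-duty order on 6386.85 targets Tyresta, not Velesta; it does not apply.
Duty = €39,179.52 × 34% = €13,321.04.
Total = €0.00 + €4,386.30 + €13,321.04 = €17,707.34.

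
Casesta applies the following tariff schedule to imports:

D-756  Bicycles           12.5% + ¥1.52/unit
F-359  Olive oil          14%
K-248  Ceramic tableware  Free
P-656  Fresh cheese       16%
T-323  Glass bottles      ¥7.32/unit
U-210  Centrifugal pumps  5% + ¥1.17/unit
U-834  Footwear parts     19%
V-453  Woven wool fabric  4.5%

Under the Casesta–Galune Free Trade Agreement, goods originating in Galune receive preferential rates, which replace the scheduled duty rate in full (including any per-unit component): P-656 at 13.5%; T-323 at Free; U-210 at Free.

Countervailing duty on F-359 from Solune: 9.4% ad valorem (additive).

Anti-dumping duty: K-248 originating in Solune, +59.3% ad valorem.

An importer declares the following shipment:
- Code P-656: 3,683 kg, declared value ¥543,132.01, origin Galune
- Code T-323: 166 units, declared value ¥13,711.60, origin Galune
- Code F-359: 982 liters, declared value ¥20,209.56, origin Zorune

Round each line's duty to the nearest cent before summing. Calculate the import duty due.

Line 1 (P-656, Galune, 3,683 kg, ¥543,132.01):
Base rate for P-656 is 16%.
Origin Galune qualifies under the Casesta–Galune agreement and P-656 is covered: preferential rate 13.5% applies instead.
Duty = ¥543,132.01 × 13.5% = ¥73,322.82.
Line 2 (T-323, Galune, 166 units, ¥13,711.60):
Base rate for T-323 is ¥7.32/unit.
Origin Galune qualifies under the Casesta–Galune agreement and T-323 is covered: preferential rate Free applies instead.
Duty = ¥13,711.60 × 0% = ¥0.00.
Line 3 (F-359, Zorune, 982 liters, ¥20,209.56):
Base rate for F-359 is 14%.
The additional-duty order on F-359 targets Solune, not Zorune; it does not apply.
Duty = ¥20,209.56 × 14% = ¥2,829.34.
Total = ¥73,322.82 + ¥0.00 + ¥2,829.34 = ¥76,152.16.

¥76,152.16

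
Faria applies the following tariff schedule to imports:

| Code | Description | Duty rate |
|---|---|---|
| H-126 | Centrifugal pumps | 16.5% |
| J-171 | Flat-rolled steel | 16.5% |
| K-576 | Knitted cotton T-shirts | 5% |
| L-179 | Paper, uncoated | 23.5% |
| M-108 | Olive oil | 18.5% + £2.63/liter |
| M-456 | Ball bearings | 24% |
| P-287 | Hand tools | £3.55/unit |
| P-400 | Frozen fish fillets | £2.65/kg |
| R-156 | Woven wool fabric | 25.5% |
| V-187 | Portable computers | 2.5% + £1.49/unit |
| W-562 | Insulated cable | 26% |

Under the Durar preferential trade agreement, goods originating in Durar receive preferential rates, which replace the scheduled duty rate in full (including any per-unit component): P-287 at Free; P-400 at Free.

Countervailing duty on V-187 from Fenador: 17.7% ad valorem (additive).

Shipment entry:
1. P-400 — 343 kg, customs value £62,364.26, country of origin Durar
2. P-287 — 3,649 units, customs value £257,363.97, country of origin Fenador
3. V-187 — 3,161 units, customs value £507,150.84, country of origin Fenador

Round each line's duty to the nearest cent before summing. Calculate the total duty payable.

£120,108.31

Line 1 (P-400, Durar, 343 kg, £62,364.26):
Base rate for P-400 is £2.65/kg.
Origin Durar qualifies under the Faria–Durar agreement and P-400 is covered: preferential rate Free applies instead.
Duty = £62,364.26 × 0% = £0.00.
Line 2 (P-287, Fenador, 3,649 units, £257,363.97):
Base rate for P-287 is £3.55/unit.
P-287 has an FTA preferential rate, but origin Fenador is not Durar; base rate stands.
Duty = 3,649 × £3.55 = £12,953.95.
Line 3 (V-187, Fenador, 3,161 units, £507,150.84):
Base rate for V-187 is 2.5% + £1.49/unit.
Additional duty on V-187 from Fenador: +17.7%. Applied ad valorem rate: 2.5% + 17.7% = 20.2%.
Duty = £507,150.84 × 20.2% + 3,161 × £1.49 = £107,154.36.
Total = £0.00 + £12,953.95 + £107,154.36 = £120,108.31.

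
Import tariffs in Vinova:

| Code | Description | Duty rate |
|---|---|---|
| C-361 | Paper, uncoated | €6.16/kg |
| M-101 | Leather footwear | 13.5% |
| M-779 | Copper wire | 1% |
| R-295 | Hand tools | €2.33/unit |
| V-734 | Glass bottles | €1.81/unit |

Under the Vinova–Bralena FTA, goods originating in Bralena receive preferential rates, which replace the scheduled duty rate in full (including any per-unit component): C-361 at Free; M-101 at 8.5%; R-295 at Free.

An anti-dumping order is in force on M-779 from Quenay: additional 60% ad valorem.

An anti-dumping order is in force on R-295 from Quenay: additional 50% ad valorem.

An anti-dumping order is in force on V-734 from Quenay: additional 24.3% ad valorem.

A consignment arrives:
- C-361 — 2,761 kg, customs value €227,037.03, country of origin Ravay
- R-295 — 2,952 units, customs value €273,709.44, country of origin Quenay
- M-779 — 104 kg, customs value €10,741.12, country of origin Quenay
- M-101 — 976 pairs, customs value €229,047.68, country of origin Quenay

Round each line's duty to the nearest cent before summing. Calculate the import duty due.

Line 1 (C-361, Ravay, 2,761 kg, €227,037.03):
Base rate for C-361 is €6.16/kg.
C-361 has an FTA preferential rate, but origin Ravay is not Bralena; base rate stands.
Duty = 2,761 × €6.16 = €17,007.76.
Line 2 (R-295, Quenay, 2,952 units, €273,709.44):
Base rate for R-295 is €2.33/unit.
R-295 has an FTA preferential rate, but origin Quenay is not Bralena; base rate stands.
Additional duty on R-295 from Quenay: +50% ad valorem. Applied ad valorem rate = 50%.
Duty = €273,709.44 × 50% + 2,952 × €2.33 = €143,732.88.
Line 3 (M-779, Quenay, 104 kg, €10,741.12):
Base rate for M-779 is 1%.
Additional duty on M-779 from Quenay: +60%. Applied ad valorem rate: 1% + 60% = 61%.
Duty = €10,741.12 × 61% = €6,552.08.
Line 4 (M-101, Quenay, 976 pairs, €229,047.68):
Base rate for M-101 is 13.5%.
M-101 has an FTA preferential rate, but origin Quenay is not Bralena; base rate stands.
Duty = €229,047.68 × 13.5% = €30,921.44.
Total = €17,007.76 + €143,732.88 + €6,552.08 + €30,921.44 = €198,214.16.

€198,214.16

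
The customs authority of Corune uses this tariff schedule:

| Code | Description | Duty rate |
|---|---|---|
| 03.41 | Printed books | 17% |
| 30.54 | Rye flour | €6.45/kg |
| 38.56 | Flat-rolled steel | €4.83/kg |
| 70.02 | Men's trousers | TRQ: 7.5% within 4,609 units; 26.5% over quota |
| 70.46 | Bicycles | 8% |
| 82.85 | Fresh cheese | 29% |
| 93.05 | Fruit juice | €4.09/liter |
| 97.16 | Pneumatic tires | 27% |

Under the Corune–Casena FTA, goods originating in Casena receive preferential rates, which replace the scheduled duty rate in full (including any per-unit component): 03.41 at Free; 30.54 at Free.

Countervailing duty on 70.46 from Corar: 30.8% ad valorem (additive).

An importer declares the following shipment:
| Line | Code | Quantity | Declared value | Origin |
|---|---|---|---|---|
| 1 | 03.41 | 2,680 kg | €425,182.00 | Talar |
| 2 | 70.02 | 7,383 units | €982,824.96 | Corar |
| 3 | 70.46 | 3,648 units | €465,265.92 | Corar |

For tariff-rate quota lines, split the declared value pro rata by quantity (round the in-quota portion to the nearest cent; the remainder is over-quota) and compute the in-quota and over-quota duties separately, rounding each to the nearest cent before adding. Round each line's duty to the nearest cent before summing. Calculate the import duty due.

Line 1 (03.41, Talar, 2,680 kg, €425,182.00):
Base rate for 03.41 is 17%.
03.41 has an FTA preferential rate, but origin Talar is not Casena; base rate stands.
Duty = €425,182.00 × 17% = €72,280.94.
Line 2 (70.02, Corar, 7,383 units, €982,824.96):
Code 70.02 is under a tariff-rate quota (threshold 4,609 units). In-quota: 4,609 units at 7.5%; over-quota: 2,774 units at 26.5%.
Pro-rata value split: in-quota = €982,824.96 × 4,609/7,383 = €613,550.08; over-quota = €982,824.96 − €613,550.08 = €369,274.88.
In-quota duty = €613,550.08 × 7.5% = €46,016.26. Over-quota duty = €369,274.88 × 26.5% = €97,857.84.
Line duty = €46,016.26 + €97,857.84 = €143,874.10.
Line 3 (70.46, Corar, 3,648 units, €465,265.92):
Base rate for 70.46 is 8%.
Additional duty on 70.46 from Corar: +30.8%. Applied ad valorem rate: 8% + 30.8% = 38.8%.
Duty = €465,265.92 × 38.8% = €180,523.18.
Total = €72,280.94 + €143,874.10 + €180,523.18 = €396,678.22.

€396,678.22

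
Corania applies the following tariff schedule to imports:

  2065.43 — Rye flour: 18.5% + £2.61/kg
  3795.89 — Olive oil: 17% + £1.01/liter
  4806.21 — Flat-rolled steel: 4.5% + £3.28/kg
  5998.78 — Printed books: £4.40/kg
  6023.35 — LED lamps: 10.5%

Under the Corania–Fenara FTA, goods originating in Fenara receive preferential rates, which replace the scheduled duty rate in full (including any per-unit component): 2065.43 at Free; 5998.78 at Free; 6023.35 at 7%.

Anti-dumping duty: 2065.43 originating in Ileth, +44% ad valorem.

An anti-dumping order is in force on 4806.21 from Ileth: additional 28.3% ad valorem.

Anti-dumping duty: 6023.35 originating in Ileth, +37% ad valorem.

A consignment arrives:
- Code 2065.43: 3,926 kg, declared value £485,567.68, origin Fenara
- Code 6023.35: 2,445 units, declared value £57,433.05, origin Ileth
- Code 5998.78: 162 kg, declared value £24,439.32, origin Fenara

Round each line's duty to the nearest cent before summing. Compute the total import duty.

Line 1 (2065.43, Fenara, 3,926 kg, £485,567.68):
Base rate for 2065.43 is 18.5% + £2.61/kg.
Origin Fenara qualifies under the Corania–Fenara agreement and 2065.43 is covered: preferential rate Free applies instead.
The additional-duty order on 2065.43 targets Ileth, not Fenara; it does not apply.
Duty = £485,567.68 × 0% = £0.00.
Line 2 (6023.35, Ileth, 2,445 units, £57,433.05):
Base rate for 6023.35 is 10.5%.
6023.35 has an FTA preferential rate, but origin Ileth is not Fenara; base rate stands.
Additional duty on 6023.35 from Ileth: +37%. Applied ad valorem rate: 10.5% + 37% = 47.5%.
Duty = £57,433.05 × 47.5% = £27,280.70.
Line 3 (5998.78, Fenara, 162 kg, £24,439.32):
Base rate for 5998.78 is £4.40/kg.
Origin Fenara qualifies under the Corania–Fenara agreement and 5998.78 is covered: preferential rate Free applies instead.
Duty = £24,439.32 × 0% = £0.00.
Total = £0.00 + £27,280.70 + £0.00 = £27,280.70.

£27,280.70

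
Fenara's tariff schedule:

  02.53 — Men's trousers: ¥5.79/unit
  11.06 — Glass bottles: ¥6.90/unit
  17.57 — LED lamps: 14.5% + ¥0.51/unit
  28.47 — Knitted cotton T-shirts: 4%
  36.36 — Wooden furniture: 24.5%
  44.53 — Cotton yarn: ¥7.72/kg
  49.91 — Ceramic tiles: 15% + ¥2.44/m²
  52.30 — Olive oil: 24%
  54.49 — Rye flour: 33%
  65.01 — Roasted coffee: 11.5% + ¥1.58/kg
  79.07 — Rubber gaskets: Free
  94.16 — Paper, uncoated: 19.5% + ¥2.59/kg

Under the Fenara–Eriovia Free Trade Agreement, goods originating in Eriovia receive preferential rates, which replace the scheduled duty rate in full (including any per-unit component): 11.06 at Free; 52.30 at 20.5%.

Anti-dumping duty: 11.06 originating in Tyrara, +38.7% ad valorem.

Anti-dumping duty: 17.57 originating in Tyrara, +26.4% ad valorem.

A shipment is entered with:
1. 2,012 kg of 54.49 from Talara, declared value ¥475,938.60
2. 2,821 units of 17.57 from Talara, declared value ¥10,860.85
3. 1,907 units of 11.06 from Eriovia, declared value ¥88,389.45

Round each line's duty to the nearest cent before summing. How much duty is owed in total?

¥160,073.27

Line 1 (54.49, Talara, 2,012 kg, ¥475,938.60):
Base rate for 54.49 is 33%.
Duty = ¥475,938.60 × 33% = ¥157,059.74.
Line 2 (17.57, Talara, 2,821 units, ¥10,860.85):
Base rate for 17.57 is 14.5% + ¥0.51/unit.
The additional-duty order on 17.57 targets Tyrara, not Talara; it does not apply.
Duty = ¥10,860.85 × 14.5% + 2,821 × ¥0.51 = ¥3,013.53.
Line 3 (11.06, Eriovia, 1,907 units, ¥88,389.45):
Base rate for 11.06 is ¥6.90/unit.
Origin Eriovia qualifies under the Fenara–Eriovia agreement and 11.06 is covered: preferential rate Free applies instead.
The additional-duty order on 11.06 targets Tyrara, not Eriovia; it does not apply.
Duty = ¥88,389.45 × 0% = ¥0.00.
Total = ¥157,059.74 + ¥3,013.53 + ¥0.00 = ¥160,073.27.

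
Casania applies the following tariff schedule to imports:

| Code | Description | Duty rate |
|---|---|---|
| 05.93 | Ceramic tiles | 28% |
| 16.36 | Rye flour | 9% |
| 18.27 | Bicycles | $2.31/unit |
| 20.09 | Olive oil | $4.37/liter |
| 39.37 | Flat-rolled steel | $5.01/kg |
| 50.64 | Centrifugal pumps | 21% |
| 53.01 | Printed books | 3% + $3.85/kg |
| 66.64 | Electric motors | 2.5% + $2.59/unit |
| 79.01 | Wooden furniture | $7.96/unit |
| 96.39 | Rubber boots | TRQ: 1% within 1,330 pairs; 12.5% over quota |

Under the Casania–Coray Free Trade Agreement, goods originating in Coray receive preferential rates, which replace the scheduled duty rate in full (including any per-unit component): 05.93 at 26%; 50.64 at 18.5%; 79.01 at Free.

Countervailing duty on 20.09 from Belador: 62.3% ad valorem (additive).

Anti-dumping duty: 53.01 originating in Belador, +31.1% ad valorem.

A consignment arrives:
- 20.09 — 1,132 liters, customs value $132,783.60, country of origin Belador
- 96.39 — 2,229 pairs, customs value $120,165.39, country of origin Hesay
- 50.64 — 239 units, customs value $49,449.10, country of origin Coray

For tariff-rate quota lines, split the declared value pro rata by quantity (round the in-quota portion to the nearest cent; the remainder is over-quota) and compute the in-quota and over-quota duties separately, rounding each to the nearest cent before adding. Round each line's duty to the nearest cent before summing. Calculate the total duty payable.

$103,594.24

Line 1 (20.09, Belador, 1,132 liters, $132,783.60):
Base rate for 20.09 is $4.37/liter.
Additional duty on 20.09 from Belador: +62.3% ad valorem. Applied ad valorem rate = 62.3%.
Duty = $132,783.60 × 62.3% + 1,132 × $4.37 = $87,671.02.
Line 2 (96.39, Hesay, 2,229 pairs, $120,165.39):
Code 96.39 is under a tariff-rate quota (threshold 1,330 pairs). In-quota: 1,330 pairs at 1%; over-quota: 899 pairs at 12.5%.
Pro-rata value split: in-quota = $120,165.39 × 1,330/2,229 = $71,700.30; over-quota = $120,165.39 − $71,700.30 = $48,465.09.
In-quota duty = $71,700.30 × 1% = $717.00. Over-quota duty = $48,465.09 × 12.5% = $6,058.14.
Line duty = $717.00 + $6,058.14 = $6,775.14.
Line 3 (50.64, Coray, 239 units, $49,449.10):
Base rate for 50.64 is 21%.
Origin Coray qualifies under the Casania–Coray agreement and 50.64 is covered: preferential rate 18.5% applies instead.
Duty = $49,449.10 × 18.5% = $9,148.08.
Total = $87,671.02 + $6,775.14 + $9,148.08 = $103,594.24.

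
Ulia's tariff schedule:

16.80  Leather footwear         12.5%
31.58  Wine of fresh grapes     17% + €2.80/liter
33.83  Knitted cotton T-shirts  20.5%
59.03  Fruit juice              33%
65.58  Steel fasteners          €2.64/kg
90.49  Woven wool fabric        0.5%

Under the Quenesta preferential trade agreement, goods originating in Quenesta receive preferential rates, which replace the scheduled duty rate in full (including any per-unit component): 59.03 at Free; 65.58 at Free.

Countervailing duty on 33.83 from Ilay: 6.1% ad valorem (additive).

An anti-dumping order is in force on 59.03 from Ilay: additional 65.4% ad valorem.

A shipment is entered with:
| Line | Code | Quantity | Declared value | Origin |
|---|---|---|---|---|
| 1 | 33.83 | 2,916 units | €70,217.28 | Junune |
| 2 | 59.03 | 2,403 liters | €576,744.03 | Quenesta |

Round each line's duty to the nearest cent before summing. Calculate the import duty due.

€14,394.54

Line 1 (33.83, Junune, 2,916 units, €70,217.28):
Base rate for 33.83 is 20.5%.
The additional-duty order on 33.83 targets Ilay, not Junune; it does not apply.
Duty = €70,217.28 × 20.5% = €14,394.54.
Line 2 (59.03, Quenesta, 2,403 liters, €576,744.03):
Base rate for 59.03 is 33%.
Origin Quenesta qualifies under the Ulia–Quenesta agreement and 59.03 is covered: preferential rate Free applies instead.
The additional-duty order on 59.03 targets Ilay, not Quenesta; it does not apply.
Duty = €576,744.03 × 0% = €0.00.
Total = €14,394.54 + €0.00 = €14,394.54.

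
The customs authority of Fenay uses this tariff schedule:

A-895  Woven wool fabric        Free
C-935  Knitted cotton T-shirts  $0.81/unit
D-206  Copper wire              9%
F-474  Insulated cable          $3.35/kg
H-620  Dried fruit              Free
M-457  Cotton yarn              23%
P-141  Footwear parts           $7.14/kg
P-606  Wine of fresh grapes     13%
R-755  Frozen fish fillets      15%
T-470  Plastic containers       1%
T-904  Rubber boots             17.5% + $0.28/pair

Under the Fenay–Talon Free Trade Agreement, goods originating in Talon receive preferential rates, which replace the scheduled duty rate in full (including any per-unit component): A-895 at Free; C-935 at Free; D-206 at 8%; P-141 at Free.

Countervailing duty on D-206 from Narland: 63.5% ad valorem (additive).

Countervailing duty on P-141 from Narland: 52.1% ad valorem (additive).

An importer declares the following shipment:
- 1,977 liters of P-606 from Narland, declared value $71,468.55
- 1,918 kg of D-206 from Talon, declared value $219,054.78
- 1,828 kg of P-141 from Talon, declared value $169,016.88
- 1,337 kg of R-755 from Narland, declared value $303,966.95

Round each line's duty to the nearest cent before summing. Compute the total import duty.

Line 1 (P-606, Narland, 1,977 liters, $71,468.55):
Base rate for P-606 is 13%.
Duty = $71,468.55 × 13% = $9,290.91.
Line 2 (D-206, Talon, 1,918 kg, $219,054.78):
Base rate for D-206 is 9%.
Origin Talon qualifies under the Fenay–Talon agreement and D-206 is covered: preferential rate 8% applies instead.
The additional-duty order on D-206 targets Narland, not Talon; it does not apply.
Duty = $219,054.78 × 8% = $17,524.38.
Line 3 (P-141, Talon, 1,828 kg, $169,016.88):
Base rate for P-141 is $7.14/kg.
Origin Talon qualifies under the Fenay–Talon agreement and P-141 is covered: preferential rate Free applies instead.
The additional-duty order on P-141 targets Narland, not Talon; it does not apply.
Duty = $169,016.88 × 0% = $0.00.
Line 4 (R-755, Narland, 1,337 kg, $303,966.95):
Base rate for R-755 is 15%.
Duty = $303,966.95 × 15% = $45,595.04.
Total = $9,290.91 + $17,524.38 + $0.00 + $45,595.04 = $72,410.33.

$72,410.33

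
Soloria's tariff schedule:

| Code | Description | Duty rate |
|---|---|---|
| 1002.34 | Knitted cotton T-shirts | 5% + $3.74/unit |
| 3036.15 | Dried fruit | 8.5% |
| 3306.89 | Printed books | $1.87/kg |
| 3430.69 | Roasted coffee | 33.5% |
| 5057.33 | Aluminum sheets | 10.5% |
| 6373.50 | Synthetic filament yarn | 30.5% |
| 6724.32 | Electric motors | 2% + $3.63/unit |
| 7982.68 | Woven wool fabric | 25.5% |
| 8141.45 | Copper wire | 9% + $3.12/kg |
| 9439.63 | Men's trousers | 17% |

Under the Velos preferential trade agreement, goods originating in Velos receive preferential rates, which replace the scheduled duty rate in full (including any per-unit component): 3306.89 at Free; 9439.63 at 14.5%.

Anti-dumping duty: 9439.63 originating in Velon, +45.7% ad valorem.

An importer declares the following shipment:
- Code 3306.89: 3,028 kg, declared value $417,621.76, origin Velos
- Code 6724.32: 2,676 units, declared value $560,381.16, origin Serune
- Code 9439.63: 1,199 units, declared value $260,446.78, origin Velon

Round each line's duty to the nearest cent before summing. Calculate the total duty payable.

$184,221.63

Line 1 (3306.89, Velos, 3,028 kg, $417,621.76):
Base rate for 3306.89 is $1.87/kg.
Origin Velos qualifies under the Soloria–Velos agreement and 3306.89 is covered: preferential rate Free applies instead.
Duty = $417,621.76 × 0% = $0.00.
Line 2 (6724.32, Serune, 2,676 units, $560,381.16):
Base rate for 6724.32 is 2% + $3.63/unit.
Duty = $560,381.16 × 2% + 2,676 × $3.63 = $20,921.50.
Line 3 (9439.63, Velon, 1,199 units, $260,446.78):
Base rate for 9439.63 is 17%.
9439.63 has an FTA preferential rate, but origin Velon is not Velos; base rate stands.
Additional duty on 9439.63 from Velon: +45.7%. Applied ad valorem rate: 17% + 45.7% = 62.7%.
Duty = $260,446.78 × 62.7% = $163,300.13.
Total = $0.00 + $20,921.50 + $163,300.13 = $184,221.63.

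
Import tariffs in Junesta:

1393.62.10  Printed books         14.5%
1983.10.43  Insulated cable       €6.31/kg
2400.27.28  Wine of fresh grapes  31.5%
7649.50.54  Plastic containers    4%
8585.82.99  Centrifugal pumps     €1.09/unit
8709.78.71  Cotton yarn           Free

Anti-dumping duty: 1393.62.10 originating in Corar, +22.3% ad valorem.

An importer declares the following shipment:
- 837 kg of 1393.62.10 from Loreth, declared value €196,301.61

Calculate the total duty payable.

€28,463.73

Line 1 (1393.62.10, Loreth, 837 kg, €196,301.61):
Base rate for 1393.62.10 is 14.5%.
The additional-duty order on 1393.62.10 targets Corar, not Loreth; it does not apply.
Duty = €196,301.61 × 14.5% = €28,463.73.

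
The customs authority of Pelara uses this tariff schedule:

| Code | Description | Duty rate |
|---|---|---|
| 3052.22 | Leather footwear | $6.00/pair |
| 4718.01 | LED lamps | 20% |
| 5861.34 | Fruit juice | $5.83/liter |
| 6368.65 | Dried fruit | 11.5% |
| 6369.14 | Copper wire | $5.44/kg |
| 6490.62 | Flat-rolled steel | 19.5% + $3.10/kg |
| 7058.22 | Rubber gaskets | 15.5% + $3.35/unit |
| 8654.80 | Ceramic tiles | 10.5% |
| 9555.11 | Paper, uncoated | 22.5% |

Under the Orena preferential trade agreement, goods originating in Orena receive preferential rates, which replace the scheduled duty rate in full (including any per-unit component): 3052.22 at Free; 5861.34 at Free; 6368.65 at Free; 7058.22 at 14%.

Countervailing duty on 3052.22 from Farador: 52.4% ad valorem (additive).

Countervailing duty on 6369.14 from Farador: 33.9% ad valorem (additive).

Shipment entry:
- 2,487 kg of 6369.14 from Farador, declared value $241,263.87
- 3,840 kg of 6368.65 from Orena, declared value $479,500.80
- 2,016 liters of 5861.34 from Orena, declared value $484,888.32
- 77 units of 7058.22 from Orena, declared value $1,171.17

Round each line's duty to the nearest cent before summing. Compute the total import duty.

$95,481.69

Line 1 (6369.14, Farador, 2,487 kg, $241,263.87):
Base rate for 6369.14 is $5.44/kg.
Additional duty on 6369.14 from Farador: +33.9% ad valorem. Applied ad valorem rate = 33.9%.
Duty = $241,263.87 × 33.9% + 2,487 × $5.44 = $95,317.73.
Line 2 (6368.65, Orena, 3,840 kg, $479,500.80):
Base rate for 6368.65 is 11.5%.
Origin Orena qualifies under the Pelara–Orena agreement and 6368.65 is covered: preferential rate Free applies instead.
Duty = $479,500.80 × 0% = $0.00.
Line 3 (5861.34, Orena, 2,016 liters, $484,888.32):
Base rate for 5861.34 is $5.83/liter.
Origin Orena qualifies under the Pelara–Orena agreement and 5861.34 is covered: preferential rate Free applies instead.
Duty = $484,888.32 × 0% = $0.00.
Line 4 (7058.22, Orena, 77 units, $1,171.17):
Base rate for 7058.22 is 15.5% + $3.35/unit.
Origin Orena qualifies under the Pelara–Orena agreement and 7058.22 is covered: preferential rate 14% applies instead.
Duty = $1,171.17 × 14% = $163.96.
Total = $95,317.73 + $0.00 + $0.00 + $163.96 = $95,481.69.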